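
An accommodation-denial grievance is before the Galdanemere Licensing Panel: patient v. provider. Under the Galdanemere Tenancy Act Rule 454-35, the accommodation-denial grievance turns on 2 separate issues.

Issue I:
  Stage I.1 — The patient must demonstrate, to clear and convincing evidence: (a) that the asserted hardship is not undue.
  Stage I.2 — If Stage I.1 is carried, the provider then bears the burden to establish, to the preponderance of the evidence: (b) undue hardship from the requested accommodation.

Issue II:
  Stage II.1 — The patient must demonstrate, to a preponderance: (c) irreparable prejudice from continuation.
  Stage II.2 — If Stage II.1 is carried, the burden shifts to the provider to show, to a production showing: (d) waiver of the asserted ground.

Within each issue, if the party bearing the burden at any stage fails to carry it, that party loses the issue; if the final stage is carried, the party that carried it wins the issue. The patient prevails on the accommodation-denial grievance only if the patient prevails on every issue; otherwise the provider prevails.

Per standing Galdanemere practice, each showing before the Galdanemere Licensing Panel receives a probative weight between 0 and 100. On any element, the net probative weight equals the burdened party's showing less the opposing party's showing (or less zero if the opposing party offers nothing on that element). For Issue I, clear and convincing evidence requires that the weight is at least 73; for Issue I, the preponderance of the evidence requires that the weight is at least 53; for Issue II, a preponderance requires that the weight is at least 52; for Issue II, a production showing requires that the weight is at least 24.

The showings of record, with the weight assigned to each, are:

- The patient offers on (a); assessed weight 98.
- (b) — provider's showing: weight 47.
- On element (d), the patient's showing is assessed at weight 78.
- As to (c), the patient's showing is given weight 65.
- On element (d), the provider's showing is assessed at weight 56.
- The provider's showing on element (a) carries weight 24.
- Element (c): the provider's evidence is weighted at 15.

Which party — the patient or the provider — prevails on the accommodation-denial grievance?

provider

— Issue I —
At Stage I.1 the patient must meet clear and convincing evidence (weight is at least 73): on (a) the weight is 98 less the opposing 24 gives net 74, which does reach 73, so (a) meets the standard.
  The patient carries Stage I.1; the provider now bears the burden.
At Stage I.2 the provider must meet the preponderance of the evidence (weight is at least 53): on (b) the weight is 47, < 53, so (b) does not meet the standard.
  Stage I.2 not carried; the provider fails its burden.
So the patient prevails on this issue.
— Issue II —
Stage II.1 — burden on patient; standard: a preponderance (weight is at least 52).
    (c): 65 − 15 = 50 < 52 [not met]
  Stage II.1 not carried; the patient fails its burden.
The provider prevails on this issue.
Per-issue: Issue I → patient; Issue II → provider. The patient must prevail on every issue; overall, the provider prevails.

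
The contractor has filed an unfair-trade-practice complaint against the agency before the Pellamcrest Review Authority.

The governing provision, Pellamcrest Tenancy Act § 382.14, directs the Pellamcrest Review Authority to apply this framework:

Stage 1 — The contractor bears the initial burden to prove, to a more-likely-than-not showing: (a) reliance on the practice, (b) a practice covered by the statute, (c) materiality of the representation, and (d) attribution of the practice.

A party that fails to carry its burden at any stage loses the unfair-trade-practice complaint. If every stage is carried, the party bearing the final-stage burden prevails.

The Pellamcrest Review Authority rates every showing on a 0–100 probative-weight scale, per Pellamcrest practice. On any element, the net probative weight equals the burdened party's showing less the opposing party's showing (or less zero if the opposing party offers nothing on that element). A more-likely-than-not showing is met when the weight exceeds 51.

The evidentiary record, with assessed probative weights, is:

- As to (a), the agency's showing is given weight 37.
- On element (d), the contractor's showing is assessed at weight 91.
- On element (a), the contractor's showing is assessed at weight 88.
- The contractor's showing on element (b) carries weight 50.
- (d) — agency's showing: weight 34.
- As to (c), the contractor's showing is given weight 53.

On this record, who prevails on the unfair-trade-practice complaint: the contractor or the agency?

agency

Stage 1 — burden on contractor; standard: a more-likely-than-not showing (weight exceeds 51).
    (a): 88 − 37 = 51 ≤ 51 [not met]
    (b): 50 ≤ 51 [not met]
    (c): 53 > 51 [met]
    (d): 91 − 34 = 57 > 51 [met]
  Not every element is met, so the contractor fails to carry Stage 1.
The analysis ends at Stage 1; the agency prevails.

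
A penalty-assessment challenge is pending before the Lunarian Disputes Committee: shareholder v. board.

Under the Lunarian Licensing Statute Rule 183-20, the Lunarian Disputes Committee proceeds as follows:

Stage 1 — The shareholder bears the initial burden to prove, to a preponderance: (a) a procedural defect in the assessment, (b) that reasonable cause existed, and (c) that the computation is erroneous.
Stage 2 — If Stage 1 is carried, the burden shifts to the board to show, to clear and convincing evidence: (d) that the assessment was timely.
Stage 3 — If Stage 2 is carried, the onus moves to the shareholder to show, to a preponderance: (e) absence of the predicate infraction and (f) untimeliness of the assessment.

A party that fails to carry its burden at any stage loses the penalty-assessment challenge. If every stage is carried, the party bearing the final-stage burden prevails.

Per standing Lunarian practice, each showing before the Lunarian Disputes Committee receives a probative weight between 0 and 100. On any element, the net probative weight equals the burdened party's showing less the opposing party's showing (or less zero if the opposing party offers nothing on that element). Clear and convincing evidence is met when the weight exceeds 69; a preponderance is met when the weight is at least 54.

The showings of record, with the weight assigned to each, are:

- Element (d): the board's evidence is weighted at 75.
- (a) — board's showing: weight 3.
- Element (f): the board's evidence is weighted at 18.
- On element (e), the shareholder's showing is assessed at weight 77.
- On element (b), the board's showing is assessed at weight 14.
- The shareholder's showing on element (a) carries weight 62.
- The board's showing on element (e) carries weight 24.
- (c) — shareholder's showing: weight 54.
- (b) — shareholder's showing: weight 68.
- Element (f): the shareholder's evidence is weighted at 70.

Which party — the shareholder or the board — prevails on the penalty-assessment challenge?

board

At Stage 1 the shareholder must meet a preponderance (weight is at least 54): on (a) the weight is 62 less the opposing 3 gives net 59, which does reach 54, so (a) meets the standard; on (b) the weight is 68 less the opposing 14 gives net 54, ≥ 54, so (b) meets the standard; on (c) the weight is 54, ≥ 54, so (c) meets the standard.
  All elements met. The burden passes to the board.
At Stage 2 the board must meet clear and convincing evidence (weight exceeds 69): on (d) the weight is 75, > 69, so (d) meets the standard.
  Stage 2 carried; the burden shifts to the shareholder.
At Stage 3 the shareholder must meet a preponderance (weight is at least 54): on (e) the weight is 77 less the opposing 24 gives net 53, which does not reach 54, so (e) does not meet the standard; on (f) the weight is 70 less the opposing 18 gives net 52, < 54, so (f) does not meet the standard.
  Stage 3 not carried; the shareholder fails its burden.
The analysis ends at Stage 3; the board prevails.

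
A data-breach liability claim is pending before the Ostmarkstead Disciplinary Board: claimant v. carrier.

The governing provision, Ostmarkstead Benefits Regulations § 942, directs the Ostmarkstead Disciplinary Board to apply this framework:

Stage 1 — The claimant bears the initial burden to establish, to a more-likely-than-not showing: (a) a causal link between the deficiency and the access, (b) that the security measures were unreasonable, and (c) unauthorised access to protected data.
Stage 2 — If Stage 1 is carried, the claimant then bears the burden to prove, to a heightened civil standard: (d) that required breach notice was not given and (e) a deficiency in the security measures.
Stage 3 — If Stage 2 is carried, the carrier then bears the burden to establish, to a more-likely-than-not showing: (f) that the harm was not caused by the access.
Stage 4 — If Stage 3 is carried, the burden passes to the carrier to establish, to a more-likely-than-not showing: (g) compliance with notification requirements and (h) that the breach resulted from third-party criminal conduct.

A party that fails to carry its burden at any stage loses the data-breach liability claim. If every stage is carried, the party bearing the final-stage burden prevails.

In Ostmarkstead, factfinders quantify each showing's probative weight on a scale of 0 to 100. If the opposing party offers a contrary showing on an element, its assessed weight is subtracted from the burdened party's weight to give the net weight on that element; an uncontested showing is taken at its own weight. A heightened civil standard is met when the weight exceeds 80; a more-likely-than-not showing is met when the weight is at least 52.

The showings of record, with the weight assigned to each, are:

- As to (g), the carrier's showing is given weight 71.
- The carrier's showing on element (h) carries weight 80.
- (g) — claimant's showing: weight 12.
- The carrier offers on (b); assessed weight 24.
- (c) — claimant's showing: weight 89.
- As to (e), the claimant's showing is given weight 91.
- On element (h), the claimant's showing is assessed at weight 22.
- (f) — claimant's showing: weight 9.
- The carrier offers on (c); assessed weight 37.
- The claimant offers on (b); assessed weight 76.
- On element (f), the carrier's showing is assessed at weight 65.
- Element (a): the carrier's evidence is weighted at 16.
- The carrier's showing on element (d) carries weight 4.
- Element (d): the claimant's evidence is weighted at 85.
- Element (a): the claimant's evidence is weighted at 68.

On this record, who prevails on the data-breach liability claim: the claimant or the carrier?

carrier

At Stage 1 the claimant must meet a more-likely-than-not showing (weight is at least 52): on (a) the weight is 68 less the opposing 16 gives net 52, ≥ 52, so (a) meets the standard; on (b) the weight is 76 less the opposing 24 gives net 52, which does reach 52, so (b) meets the standard; on (c) the weight is 89 less the opposing 37 gives net 52, which does reach 52, so (c) meets the standard.
  Stage 1 carried; the burden remains with the claimant.
At Stage 2 the claimant must meet a heightened civil standard (weight exceeds 80): on (d) the weight is 85 less the opposing 4 gives net 81, which does exceed 80, so (d) meets the standard; on (e) the weight is 91, > 80, so (e) meets the standard.
  Stage 2 carried; the burden shifts to the carrier.
At Stage 3 the carrier must meet a more-likely-than-not showing (weight is at least 52): on (f) the weight is 65 less the opposing 9 gives net 56, ≥ 52, so (f) meets the standard.
  All elements met. The carrier retains the burden for Stage 4.
At Stage 4 the carrier must meet a more-likely-than-not showing (weight is at least 52): on (g) the weight is 71 less the opposing 12 gives net 59, ≥ 52, so (g) meets the standard; on (h) the weight is 80 less the opposing 22 gives net 58, which does reach 52, so (h) meets the standard.
  All elements met at the final stage.
With every stage satisfied, the carrier prevails.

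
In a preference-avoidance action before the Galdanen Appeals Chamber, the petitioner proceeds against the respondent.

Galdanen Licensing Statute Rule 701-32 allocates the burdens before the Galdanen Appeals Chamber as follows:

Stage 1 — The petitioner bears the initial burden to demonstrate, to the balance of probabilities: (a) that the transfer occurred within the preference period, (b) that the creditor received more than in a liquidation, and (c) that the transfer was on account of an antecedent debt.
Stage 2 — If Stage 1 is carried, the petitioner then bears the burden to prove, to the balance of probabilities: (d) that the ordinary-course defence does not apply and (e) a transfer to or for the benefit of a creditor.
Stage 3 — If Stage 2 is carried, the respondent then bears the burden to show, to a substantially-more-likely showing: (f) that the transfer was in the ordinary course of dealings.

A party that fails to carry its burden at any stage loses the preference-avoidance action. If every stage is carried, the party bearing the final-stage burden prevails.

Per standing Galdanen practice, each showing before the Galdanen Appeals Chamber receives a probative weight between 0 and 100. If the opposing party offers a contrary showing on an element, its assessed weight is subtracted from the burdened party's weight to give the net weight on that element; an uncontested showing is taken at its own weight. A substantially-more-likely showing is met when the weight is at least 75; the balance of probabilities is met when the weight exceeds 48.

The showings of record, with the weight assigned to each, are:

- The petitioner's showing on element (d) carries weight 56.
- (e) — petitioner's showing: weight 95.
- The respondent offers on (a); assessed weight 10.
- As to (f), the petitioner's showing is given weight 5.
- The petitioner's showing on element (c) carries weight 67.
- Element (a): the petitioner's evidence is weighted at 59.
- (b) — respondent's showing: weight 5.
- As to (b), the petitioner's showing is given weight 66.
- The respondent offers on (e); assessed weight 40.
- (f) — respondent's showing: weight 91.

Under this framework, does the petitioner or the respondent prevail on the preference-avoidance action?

At Stage 1 the petitioner must meet the balance of probabilities (weight exceeds 48): on (a) the weight is 59 less the opposing 10 gives net 49, which does exceed 48, so (a) meets the standard; on (b) the weight is 66 less the opposing 5 gives net 61, > 48, so (b) meets the standard; on (c) the weight is 67, which does exceed 48, so (c) meets the standard.
  All elements met. The petitioner retains the burden for Stage 2.
At Stage 2 the petitioner must meet the balance of probabilities (weight exceeds 48): on (d) the weight is 56, > 48, so (d) meets the standard; on (e) the weight is 95 less the opposing 40 gives net 55, which does exceed 48, so (e) meets the standard.
  All elements met. The burden passes to the respondent.
At Stage 3 the respondent must meet a substantially-more-likely showing (weight is at least 75): on (f) the weight is 91 less the opposing 5 gives net 86, which does reach 75, so (f) meets the standard.
  Stage 3 carried; the final stage is satisfied.
With every stage satisfied, the respondent prevails.

respondent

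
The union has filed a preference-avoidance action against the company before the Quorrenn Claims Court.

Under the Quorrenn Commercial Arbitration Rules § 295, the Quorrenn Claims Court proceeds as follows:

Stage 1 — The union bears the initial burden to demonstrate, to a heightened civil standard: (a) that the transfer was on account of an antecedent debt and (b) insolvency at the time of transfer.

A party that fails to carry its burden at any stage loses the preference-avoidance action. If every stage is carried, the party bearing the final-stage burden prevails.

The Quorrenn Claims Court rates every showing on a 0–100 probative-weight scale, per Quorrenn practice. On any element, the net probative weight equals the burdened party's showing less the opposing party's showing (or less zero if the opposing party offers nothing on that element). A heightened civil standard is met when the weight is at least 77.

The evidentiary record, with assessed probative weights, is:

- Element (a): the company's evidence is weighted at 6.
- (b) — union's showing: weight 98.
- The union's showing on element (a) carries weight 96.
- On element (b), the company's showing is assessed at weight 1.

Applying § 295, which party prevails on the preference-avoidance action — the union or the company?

At Stage 1 the union must meet a heightened civil standard (weight is at least 77): on (a) the weight is 96 less the opposing 6 gives net 90, which does reach 77, so (a) meets the standard; on (b) the weight is 98 less the opposing 1 gives net 97, which does reach 77, so (b) meets the standard.
  Stage 1 carried; the final stage is satisfied.
All stages carried — the union prevails.

union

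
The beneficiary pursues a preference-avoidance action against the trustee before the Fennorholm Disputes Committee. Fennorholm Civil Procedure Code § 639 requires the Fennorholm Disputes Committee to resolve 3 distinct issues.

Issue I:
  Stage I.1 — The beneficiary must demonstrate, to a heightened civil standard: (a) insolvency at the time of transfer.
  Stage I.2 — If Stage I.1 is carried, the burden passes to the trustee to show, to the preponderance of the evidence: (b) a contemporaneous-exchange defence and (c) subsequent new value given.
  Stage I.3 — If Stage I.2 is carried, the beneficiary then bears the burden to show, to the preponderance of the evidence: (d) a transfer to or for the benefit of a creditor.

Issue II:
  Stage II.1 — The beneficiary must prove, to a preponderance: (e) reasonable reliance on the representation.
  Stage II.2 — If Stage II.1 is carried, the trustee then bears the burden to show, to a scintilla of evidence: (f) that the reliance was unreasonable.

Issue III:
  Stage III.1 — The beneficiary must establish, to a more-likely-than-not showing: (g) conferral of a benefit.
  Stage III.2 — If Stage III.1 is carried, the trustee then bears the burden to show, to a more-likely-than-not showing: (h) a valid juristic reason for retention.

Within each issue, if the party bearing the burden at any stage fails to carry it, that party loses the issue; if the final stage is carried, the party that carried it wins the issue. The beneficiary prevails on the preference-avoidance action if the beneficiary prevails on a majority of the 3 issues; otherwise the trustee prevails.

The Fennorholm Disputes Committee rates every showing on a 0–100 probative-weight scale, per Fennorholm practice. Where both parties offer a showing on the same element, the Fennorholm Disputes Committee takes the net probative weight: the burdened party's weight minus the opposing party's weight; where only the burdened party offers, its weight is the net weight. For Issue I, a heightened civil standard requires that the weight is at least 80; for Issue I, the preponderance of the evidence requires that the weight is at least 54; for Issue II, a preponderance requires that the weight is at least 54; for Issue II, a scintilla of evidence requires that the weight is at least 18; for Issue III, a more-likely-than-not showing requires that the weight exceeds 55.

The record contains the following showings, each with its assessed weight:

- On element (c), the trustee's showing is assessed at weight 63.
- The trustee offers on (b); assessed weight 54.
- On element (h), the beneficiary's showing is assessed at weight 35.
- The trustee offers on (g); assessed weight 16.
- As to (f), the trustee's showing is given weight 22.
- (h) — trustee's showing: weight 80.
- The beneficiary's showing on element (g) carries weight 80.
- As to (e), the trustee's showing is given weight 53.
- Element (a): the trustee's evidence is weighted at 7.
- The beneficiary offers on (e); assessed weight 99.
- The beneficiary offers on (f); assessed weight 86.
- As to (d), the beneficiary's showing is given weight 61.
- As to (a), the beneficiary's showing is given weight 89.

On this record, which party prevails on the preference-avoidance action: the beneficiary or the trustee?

— Issue I —
Stage I.1 — burden on beneficiary; standard: a heightened civil standard (weight is at least 80).
    (a): 89 − 7 = 82 ≥ 80 [met]
  The beneficiary carries Stage I.1; the trustee now bears the burden.
Stage I.2 — burden on trustee; standard: the preponderance of the evidence (weight is at least 54).
    (b): 54 ≥ 54 [met]
    (c): 63 ≥ 54 [met]
  Stage I.2 is satisfied; the onus moves to the beneficiary.
Stage I.3 — burden on beneficiary; standard: the preponderance of the evidence (weight is at least 54).
    (d): 61 ≥ 54 [met]
  All elements met at the final stage.
With every stage satisfied, the beneficiary prevails on this issue.
— Issue II —
Stage II.1 — burden on beneficiary; standard: a preponderance (weight is at least 54).
    (e): 99 − 53 = 46 < 54 [not met]
  Not every element is met, so the beneficiary fails to carry Stage II.1.
The trustee prevails on this issue.
— Issue III —
At Stage III.1 the beneficiary must meet a more-likely-than-not showing (weight exceeds 55): on (g) the weight is 80 less the opposing 16 gives net 64, > 55, so (g) meets the standard.
  Stage III.1 carried; the burden shifts to the trustee.
At Stage III.2 the trustee must meet a more-likely-than-not showing (weight exceeds 55): on (h) the weight is 80 less the opposing 35 gives net 45, ≤ 55, so (h) does not meet the standard.
  The trustee does not carry Stage III.2.
So the beneficiary prevails on this issue.
Per-issue: Issue I → beneficiary; Issue II → trustee; Issue III → beneficiary. The beneficiary must prevail on a majority of issues; overall, the beneficiary prevails.

beneficiary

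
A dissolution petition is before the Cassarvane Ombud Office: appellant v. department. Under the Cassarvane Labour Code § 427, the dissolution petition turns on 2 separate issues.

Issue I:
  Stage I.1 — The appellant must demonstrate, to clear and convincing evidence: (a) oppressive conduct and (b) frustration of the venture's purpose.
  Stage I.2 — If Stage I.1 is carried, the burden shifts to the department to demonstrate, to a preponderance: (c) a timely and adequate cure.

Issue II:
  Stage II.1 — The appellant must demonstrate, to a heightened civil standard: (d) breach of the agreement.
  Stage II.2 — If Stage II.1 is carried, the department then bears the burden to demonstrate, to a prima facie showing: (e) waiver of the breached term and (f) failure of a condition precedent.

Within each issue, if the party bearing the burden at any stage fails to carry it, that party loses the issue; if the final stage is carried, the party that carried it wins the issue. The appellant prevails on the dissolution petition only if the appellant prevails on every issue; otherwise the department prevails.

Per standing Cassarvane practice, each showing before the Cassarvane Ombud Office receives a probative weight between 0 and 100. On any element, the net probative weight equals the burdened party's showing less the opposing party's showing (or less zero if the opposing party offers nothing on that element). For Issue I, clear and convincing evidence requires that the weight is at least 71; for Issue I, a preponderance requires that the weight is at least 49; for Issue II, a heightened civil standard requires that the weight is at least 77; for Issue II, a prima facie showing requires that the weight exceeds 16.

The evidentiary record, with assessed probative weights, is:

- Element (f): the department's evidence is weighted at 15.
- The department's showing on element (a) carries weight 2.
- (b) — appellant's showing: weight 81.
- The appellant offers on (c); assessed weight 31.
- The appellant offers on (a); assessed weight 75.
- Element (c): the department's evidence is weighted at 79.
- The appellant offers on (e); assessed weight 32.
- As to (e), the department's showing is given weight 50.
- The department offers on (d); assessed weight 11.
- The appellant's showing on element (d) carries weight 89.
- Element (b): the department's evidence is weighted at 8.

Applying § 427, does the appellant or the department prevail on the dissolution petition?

— Issue I —
Stage I.1 — burden on appellant; standard: clear and convincing evidence (weight is at least 71).
    (a): 75 − 2 = 73 ≥ 71 [met]
    (b): 81 − 8 = 73 ≥ 71 [met]
  The appellant carries Stage I.1; the department now bears the burden.
Stage I.2 — burden on department; standard: a preponderance (weight is at least 49).
    (c): 79 − 31 = 48 < 49 [not met]
  The department does not carry Stage I.2.
The analysis ends at Stage I.2; the appellant prevails on this issue.
— Issue II —
Stage II.1 (appellant, a heightened civil standard, weight is at least 77): (d) net 89−11=78 ≥ 77 — meets.
  Stage II.1 carried; the burden shifts to the department.
Stage II.2 (department, a prima facie showing, weight exceeds 16): (e) net 50−32=18 > 16 — meets; (f) 15 ≤ 16 — fails.
  Not every element is met, so the department fails to carry Stage II.2.
The analysis ends at Stage II.2; the appellant prevails on this issue.
Per-issue: Issue I → appellant; Issue II → appellant. The appellant must prevail on every issue; overall, the appellant prevails.

appellant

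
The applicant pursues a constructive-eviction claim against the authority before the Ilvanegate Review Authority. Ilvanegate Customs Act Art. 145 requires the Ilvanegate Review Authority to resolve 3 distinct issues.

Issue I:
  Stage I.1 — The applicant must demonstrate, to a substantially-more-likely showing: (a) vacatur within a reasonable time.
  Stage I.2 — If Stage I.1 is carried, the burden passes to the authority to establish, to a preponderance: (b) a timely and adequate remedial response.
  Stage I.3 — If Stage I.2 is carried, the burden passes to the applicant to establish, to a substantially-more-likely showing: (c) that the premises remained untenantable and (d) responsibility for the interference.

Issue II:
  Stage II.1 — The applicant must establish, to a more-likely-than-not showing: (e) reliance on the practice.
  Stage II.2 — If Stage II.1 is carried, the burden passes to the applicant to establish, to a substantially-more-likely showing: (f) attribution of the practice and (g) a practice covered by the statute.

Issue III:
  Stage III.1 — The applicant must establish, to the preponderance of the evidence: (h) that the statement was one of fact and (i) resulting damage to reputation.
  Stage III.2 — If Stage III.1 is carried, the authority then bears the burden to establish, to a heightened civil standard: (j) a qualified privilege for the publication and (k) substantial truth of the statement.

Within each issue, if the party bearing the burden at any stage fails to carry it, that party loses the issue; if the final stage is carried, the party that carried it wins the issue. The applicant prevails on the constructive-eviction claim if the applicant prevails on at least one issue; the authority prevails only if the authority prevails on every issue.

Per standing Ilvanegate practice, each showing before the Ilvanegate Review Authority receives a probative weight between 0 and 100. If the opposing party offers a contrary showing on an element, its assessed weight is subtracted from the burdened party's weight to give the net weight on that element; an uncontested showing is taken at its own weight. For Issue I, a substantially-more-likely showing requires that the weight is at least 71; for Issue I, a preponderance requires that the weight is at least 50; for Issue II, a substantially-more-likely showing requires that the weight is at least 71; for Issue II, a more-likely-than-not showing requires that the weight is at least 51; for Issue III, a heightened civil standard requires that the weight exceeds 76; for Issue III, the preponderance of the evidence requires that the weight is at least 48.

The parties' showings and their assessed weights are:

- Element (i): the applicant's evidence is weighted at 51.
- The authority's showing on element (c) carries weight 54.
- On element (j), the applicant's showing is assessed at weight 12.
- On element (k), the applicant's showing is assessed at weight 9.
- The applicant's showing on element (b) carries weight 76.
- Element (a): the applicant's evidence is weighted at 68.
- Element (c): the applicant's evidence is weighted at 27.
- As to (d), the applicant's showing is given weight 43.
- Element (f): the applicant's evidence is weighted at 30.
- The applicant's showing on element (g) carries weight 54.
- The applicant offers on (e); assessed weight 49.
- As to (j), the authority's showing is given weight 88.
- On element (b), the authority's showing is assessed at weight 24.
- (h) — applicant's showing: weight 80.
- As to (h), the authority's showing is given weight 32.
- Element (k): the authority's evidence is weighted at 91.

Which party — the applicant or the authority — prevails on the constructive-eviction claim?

applicant

— Issue I —
Stage I.1 (applicant, a substantially-more-likely showing, weight is at least 71): (a) 68 < 71 — fails.
  The applicant does not carry Stage I.1.
So the authority prevails on this issue.
— Issue II —
Stage II.1 (applicant, a more-likely-than-not showing, weight is at least 51): (e) 49 < 51 — fails.
  Stage II.1 not carried; the applicant fails its burden.
The authority prevails on this issue.
— Issue III —
Stage III.1 — burden on applicant; standard: the preponderance of the evidence (weight is at least 48).
    (h): 80 − 32 = 48 ≥ 48 [met]
    (i): 51 ≥ 48 [met]
  All elements met. The burden passes to the authority.
Stage III.2 — burden on authority; standard: a heightened civil standard (weight exceeds 76).
    (j): 88 − 12 = 76 ≤ 76 [not met]
    (k): 91 − 9 = 82 > 76 [met]
  The authority does not carry Stage III.2.
So the applicant prevails on this issue.
Per-issue: Issue I → authority; Issue II → authority; Issue III → applicant. The applicant must prevail on at least one issue; overall, the applicant prevails.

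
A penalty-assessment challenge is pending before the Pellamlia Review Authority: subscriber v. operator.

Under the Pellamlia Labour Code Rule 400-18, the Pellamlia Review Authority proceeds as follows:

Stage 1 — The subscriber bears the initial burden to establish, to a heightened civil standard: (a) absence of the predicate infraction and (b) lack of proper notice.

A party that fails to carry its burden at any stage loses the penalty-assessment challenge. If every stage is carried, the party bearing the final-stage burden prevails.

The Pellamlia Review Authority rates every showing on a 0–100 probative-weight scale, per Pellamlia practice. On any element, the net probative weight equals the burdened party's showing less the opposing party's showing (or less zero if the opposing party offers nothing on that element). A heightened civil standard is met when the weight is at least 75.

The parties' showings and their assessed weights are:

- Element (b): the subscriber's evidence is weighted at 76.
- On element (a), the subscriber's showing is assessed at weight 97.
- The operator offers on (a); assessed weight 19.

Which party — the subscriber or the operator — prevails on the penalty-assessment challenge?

Stage 1 — burden on subscriber; standard: a heightened civil standard (weight is at least 75).
    (a): 97 − 19 = 78 ≥ 75 [met]
    (b): 76 ≥ 75 [met]
  All elements met at the final stage.
Every stage carried; the subscriber prevails.

subscriber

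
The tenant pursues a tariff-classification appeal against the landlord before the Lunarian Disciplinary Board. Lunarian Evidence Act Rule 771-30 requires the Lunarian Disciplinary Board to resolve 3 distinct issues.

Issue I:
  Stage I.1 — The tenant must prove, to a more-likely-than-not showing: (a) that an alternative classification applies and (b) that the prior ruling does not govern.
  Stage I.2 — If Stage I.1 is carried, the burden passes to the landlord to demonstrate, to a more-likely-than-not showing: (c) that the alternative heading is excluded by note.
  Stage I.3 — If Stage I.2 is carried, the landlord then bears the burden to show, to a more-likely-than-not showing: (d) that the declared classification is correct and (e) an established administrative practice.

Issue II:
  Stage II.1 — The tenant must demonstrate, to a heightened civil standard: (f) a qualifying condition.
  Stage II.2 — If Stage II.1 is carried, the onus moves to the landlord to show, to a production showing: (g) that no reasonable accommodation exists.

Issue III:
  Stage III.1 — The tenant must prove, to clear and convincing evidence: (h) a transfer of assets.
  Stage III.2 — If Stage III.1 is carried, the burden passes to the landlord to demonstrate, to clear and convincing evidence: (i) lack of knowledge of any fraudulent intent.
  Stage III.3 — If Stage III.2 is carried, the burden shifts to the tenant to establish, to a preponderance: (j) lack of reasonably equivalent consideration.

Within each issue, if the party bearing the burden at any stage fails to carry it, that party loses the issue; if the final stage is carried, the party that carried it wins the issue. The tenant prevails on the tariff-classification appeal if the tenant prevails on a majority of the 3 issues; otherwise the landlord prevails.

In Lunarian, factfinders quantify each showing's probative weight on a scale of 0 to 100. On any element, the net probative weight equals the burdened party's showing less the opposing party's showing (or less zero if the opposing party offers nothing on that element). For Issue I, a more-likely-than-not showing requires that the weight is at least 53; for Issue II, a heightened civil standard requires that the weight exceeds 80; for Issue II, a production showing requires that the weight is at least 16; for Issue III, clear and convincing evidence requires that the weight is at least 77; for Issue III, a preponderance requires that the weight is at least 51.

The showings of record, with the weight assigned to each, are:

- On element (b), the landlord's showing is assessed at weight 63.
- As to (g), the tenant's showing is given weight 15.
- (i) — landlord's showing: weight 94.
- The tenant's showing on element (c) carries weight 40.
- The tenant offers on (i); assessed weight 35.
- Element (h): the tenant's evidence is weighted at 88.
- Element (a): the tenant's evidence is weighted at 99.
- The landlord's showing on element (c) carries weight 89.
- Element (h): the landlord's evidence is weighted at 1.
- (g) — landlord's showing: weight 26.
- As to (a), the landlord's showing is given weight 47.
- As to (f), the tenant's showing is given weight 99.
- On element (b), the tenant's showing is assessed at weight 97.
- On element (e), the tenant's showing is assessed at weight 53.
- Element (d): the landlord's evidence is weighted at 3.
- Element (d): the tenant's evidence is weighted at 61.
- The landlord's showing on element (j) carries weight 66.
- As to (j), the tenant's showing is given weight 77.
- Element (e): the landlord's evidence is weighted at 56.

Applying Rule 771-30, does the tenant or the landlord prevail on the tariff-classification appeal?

tenant

— Issue I —
Stage I.1 — burden on tenant; standard: a more-likely-than-not showing (weight is at least 53).
    (a): 99 − 47 = 52 < 53 [not met]
    (b): 97 − 63 = 34 < 53 [not met]
  Stage I.1 not carried; the tenant fails its burden.
The analysis ends at Stage I.1; the landlord prevails on this issue.
— Issue II —
Stage II.1 (tenant, a heightened civil standard, weight exceeds 80): (f) 99 > 80 — meets.
  The tenant carries Stage II.1; the landlord now bears the burden.
Stage II.2 (landlord, a production showing, weight is at least 16): (g) net 26−15=11 < 16 — fails.
  The landlord does not carry Stage II.2.
The analysis ends at Stage II.2; the tenant prevails on this issue.
— Issue III —
Stage III.1 (tenant, clear and convincing evidence, weight is at least 77): (h) net 88−1=87 ≥ 77 — meets.
  All elements met. The burden passes to the landlord.
Stage III.2 (landlord, clear and convincing evidence, weight is at least 77): (i) net 94−35=59 < 77 — fails.
  The landlord does not carry Stage III.2.
The tenant prevails on this issue.
Per-issue: Issue I → landlord; Issue II → tenant; Issue III → tenant. The tenant must prevail on a majority of issues; overall, the tenant prevails.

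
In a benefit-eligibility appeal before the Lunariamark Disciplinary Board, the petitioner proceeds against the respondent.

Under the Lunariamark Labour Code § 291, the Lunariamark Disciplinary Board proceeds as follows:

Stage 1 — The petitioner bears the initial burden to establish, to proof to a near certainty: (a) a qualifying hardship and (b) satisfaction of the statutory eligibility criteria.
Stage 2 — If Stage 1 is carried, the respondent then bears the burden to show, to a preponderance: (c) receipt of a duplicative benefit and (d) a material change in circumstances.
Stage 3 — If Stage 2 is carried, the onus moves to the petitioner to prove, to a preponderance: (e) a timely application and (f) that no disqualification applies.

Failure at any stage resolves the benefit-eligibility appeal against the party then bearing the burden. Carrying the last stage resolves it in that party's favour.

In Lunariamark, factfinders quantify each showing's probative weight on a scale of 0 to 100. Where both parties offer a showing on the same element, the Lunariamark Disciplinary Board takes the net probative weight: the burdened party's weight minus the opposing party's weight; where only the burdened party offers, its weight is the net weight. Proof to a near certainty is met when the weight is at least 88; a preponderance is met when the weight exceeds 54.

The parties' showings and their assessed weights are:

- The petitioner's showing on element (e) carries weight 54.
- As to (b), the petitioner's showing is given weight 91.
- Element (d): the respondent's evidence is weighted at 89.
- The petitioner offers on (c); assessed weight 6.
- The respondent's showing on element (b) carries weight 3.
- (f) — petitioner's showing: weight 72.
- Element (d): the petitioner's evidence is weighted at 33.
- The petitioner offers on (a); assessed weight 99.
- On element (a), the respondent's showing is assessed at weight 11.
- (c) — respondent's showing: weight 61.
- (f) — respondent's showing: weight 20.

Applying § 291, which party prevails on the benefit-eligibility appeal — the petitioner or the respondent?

respondent

At Stage 1 the petitioner must meet proof to a near certainty (weight is at least 88): on (a) the weight is 99 less the opposing 11 gives net 88, which does reach 88, so (a) meets the standard; on (b) the weight is 91 less the opposing 3 gives net 88, ≥ 88, so (b) meets the standard.
  The petitioner carries Stage 1; the respondent now bears the burden.
At Stage 2 the respondent must meet a preponderance (weight exceeds 54): on (c) the weight is 61 less the opposing 6 gives net 55, which does exceed 54, so (c) meets the standard; on (d) the weight is 89 less the opposing 33 gives net 56, > 54, so (d) meets the standard.
  The respondent carries Stage 2; the petitioner now bears the burden.
At Stage 3 the petitioner must meet a preponderance (weight exceeds 54): on (e) the weight is 54, ≤ 54, so (e) does not meet the standard; on (f) the weight is 72 less the opposing 20 gives net 52, ≤ 54, so (f) does not meet the standard.
  Not every element is met, so the petitioner fails to carry Stage 3.
The analysis ends at Stage 3; the respondent prevails.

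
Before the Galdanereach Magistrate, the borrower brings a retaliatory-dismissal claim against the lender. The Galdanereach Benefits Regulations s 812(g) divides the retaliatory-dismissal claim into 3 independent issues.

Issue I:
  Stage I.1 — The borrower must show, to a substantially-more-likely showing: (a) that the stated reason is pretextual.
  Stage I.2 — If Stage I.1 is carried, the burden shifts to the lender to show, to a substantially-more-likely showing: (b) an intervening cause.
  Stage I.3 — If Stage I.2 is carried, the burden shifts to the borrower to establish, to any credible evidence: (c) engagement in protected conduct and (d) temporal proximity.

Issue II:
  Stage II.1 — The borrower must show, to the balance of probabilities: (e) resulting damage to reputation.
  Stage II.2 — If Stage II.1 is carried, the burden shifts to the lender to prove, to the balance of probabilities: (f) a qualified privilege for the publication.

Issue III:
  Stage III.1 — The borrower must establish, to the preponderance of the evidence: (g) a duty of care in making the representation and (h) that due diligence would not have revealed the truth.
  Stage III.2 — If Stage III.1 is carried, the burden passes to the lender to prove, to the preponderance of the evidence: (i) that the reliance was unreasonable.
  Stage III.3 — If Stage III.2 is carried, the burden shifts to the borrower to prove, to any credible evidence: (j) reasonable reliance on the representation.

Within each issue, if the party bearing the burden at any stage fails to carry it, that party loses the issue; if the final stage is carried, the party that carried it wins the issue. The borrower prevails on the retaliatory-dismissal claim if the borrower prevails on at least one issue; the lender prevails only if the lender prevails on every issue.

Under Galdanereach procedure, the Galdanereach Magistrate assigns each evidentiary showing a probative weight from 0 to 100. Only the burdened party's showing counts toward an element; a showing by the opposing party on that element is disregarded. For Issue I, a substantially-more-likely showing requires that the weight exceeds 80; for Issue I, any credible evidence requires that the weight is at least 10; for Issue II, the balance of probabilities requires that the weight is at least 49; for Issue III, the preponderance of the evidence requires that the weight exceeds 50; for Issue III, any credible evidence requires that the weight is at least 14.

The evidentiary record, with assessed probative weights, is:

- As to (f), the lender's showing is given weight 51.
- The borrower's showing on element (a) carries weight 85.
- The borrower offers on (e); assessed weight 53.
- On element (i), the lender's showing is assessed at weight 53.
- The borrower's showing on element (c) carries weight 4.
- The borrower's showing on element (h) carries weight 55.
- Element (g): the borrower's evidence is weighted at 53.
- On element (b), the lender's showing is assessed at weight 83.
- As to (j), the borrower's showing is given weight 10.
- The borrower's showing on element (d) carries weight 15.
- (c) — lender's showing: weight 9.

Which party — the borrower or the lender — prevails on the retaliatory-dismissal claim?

— Issue I —
Stage I.1 — burden on borrower; standard: a substantially-more-likely showing (weight exceeds 80).
    (a): 85 > 80 [met]
  All elements met. The burden passes to the lender.
Stage I.2 — burden on lender; standard: a substantially-more-likely showing (weight exceeds 80).
    (b): 83 > 80 [met]
  The lender carries Stage I.2; the borrower now bears the burden.
Stage I.3 — burden on borrower; standard: any credible evidence (weight is at least 10).
    (c): 4 (lender's 9 disregarded) < 10 [not met]
    (d): 15 ≥ 10 [met]
  The borrower does not carry Stage I.3.
So the lender prevails on this issue.
— Issue II —
Stage II.1 (borrower, the balance of probabilities, weight is at least 49): (e) 53 ≥ 49 — meets.
  Stage II.1 is satisfied; the onus moves to the lender.
Stage II.2 (lender, the balance of probabilities, weight is at least 49): (f) 51 ≥ 49 — meets.
  Stage II.2 carried; the final stage is satisfied.
All stages carried — the lender prevails on this issue.
— Issue III —
At Stage III.1 the borrower must meet the preponderance of the evidence (weight exceeds 50): on (g) the weight is 53, > 50, so (g) meets the standard; on (h) the weight is 55, > 50, so (h) meets the standard.
  The borrower carries Stage III.1; the lender now bears the burden.
At Stage III.2 the lender must meet the preponderance of the evidence (weight exceeds 50): on (i) the weight is 53, > 50, so (i) meets the standard.
  Stage III.2 carried; the burden shifts to the borrower.
At Stage III.3 the borrower must meet any credible evidence (weight is at least 14): on (j) the weight is 10, which does not reach 14, so (j) does not meet the standard.
  The borrower does not carry Stage III.3.
The lender prevails on this issue.
Per-issue: Issue I → lender; Issue II → lender; Issue III → lender. The borrower must prevail on at least one issue; overall, the lender prevails.

lender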